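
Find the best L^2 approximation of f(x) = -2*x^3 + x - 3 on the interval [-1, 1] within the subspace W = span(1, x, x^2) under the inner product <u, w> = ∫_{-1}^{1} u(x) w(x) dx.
g(x) = -x/5 - 3

The best approximation g ∈ W is the orthogonal projection of f onto W. Writing g = a_0 + a_1 x + a_2 x^2, the coefficients solve the normal equations G · a = b where
  G_{ij} = <φ_i, φ_j> and b_i = <f, φ_i>, with φ_0 = 1, φ_1 = x, φ_2 = x^2.
G =
  [2, 0, 2/3]
  [0, 2/3, 0]
  [2/3, 0, 2/5],
b = (-6, -2/15, -2).
Solving gives a_0 = -3, a_1 = -1/5, a_2 = 0, so
  g(x) = -x/5 - 3.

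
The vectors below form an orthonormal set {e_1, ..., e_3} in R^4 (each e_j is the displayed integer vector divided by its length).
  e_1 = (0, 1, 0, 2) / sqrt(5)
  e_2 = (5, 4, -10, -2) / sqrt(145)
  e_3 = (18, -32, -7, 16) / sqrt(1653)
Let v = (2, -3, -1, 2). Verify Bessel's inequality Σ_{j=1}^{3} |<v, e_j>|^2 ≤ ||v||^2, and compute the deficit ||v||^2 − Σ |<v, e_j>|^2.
Σ |<v, e_j>|^2 = 18; ||v||^2 = 18; deficit = 0

Write each e_j = u_j / sqrt(<u_j, u_j>) where u_j is the displayed integer vector. Then <v, e_j> = <v, u_j> / sqrt(<u_j, u_j>), so |<v, e_j>|^2 = <v, u_j>^2 / <u_j, u_j>.
Coefficients: <v, e_1> = 1/sqrt(5), <v, e_2> = 4/sqrt(145), <v, e_3> = 171/sqrt(1653).
Square and sum: Σ |<v, e_j>|^2 = 18.
Compute ||v||^2 = v·v = 18.
Deficit = 18 − 18 = 0 ≥ 0, confirming Bessel's inequality. (The deficit equals ||v − Σ <v,e_j> e_j||^2, the squared distance from v to span{e_j}.)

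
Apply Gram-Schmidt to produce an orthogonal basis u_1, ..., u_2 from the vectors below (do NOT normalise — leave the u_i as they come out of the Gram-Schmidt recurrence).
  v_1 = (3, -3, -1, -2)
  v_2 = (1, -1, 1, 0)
Orthogonal basis:
  u_1 = (3, -3, -1, -2)
  u_2 = (8/23, -8/23, 28/23, 10/23)

Apply the Gram-Schmidt recurrence
  u_1 = v_1
  u_i = v_i − Σ_{j<i} ((v_i · u_j) / (u_j · u_j)) · u_j.

Step by step this gives:
  u_1 = (3, -3, -1, -2)
  u_2 = (8/23, -8/23, 28/23, 10/23)

Orthogonality check:
  u_2 · u_1 = 0 (should be 0)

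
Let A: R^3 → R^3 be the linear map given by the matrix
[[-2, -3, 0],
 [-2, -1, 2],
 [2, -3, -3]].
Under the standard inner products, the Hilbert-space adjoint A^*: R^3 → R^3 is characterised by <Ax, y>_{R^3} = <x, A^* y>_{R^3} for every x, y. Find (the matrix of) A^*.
A^* = A^T =
[[-2, -2, 2],
 [-3, -1, -3],
 [0, 2, -3]]

For real matrices with standard dot products, the defining identity <Ax, y> = <x, A^* y> gives (Ax)^T y = x^T (A^*) y, i.e. x^T A^T y = x^T (A^*) y. Since this holds for all x, y, we must have A^* = A^T. Therefore
A^* =
[[-2, -2, 2],
 [-3, -1, -3],
 [0, 2, -3]].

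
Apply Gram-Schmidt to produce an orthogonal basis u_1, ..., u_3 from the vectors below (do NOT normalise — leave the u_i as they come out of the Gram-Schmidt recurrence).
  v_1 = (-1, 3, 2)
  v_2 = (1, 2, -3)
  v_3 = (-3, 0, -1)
Orthogonal basis:
  u_1 = (-1, 3, 2)
  u_2 = (13/14, 31/14, -20/7)
  u_3 = (-44/15, -44/195, -44/39)

Apply the Gram-Schmidt recurrence
  u_1 = v_1
  u_i = v_i − Σ_{j<i} ((v_i · u_j) / (u_j · u_j)) · u_j.

Step by step this gives:
  u_1 = (-1, 3, 2)
  u_2 = (13/14, 31/14, -20/7)
  u_3 = (-44/15, -44/195, -44/39)

Orthogonality check:
  u_2 · u_1 = 0 (should be 0)
  u_3 · u_1 = 0 (should be 0)
  u_3 · u_2 = 0 (should be 0)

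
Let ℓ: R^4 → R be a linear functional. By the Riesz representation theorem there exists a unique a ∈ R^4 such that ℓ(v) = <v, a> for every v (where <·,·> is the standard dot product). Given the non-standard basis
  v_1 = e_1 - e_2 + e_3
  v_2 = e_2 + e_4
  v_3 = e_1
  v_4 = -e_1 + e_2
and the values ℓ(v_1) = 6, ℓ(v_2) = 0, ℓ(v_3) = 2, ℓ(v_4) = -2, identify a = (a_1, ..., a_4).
a = (2, 0, 4, 0)

Write a = (a_1, ..., a_4) in the standard basis. For each basis vector v_i, ℓ(v_i) = <v_i, a> is a linear equation in the a_j's. Collect the n equations into a matrix system V a = ℓ, where row i of V is v_i (expressed in the standard basis). Since V is invertible (lower-triangular with 1s on the diagonal, up to permutation), solve by back-substitution:
  V =
[[1, -1, 1, 0],
 [0, 1, 0, 1],
 [1, 0, 0, 0],
 [-1, 1, 0, 0]]
  V a = (6, 0, 2, -2)
Solving gives a = (2, 0, 4, 0).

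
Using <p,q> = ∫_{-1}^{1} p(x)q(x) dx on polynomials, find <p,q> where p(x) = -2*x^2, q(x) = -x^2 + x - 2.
<p,q> = 52/15

Expand the product: p(x)·q(x) = 2*x^4 - 2*x^3 + 4*x^2.
∫_{-1}^{1} of each monomial x^k gives [2/(k+1) if k even, 0 if k odd]. Integrating term-by-term (or equivalently evaluating the antiderivative F(x) = 2*x^5/5 - x^4/2 + 4*x^3/3 at the endpoints):
  F(1) − F(−1) = 37/30 − (-67/30) = 52/15.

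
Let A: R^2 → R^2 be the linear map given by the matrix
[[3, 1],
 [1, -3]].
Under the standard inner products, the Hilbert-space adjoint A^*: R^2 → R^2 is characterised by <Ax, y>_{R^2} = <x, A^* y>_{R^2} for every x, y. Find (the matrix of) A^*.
A^* = A^T =
[[3, 1],
 [1, -3]]

For real matrices with standard dot products, the defining identity <Ax, y> = <x, A^* y> gives (Ax)^T y = x^T (A^*) y, i.e. x^T A^T y = x^T (A^*) y. Since this holds for all x, y, we must have A^* = A^T. Therefore
A^* =
[[3, 1],
 [1, -3]].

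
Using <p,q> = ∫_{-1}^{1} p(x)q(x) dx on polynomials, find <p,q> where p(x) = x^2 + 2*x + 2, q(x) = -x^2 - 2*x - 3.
<p,q> = -92/5

Expand the product: p(x)·q(x) = -x^4 - 4*x^3 - 9*x^2 - 10*x - 6.
∫_{-1}^{1} of each monomial x^k gives [2/(k+1) if k even, 0 if k odd]. Integrating term-by-term (or equivalently evaluating the antiderivative F(x) = -x^5/5 - x^4 - 3*x^3 - 5*x^2 - 6*x at the endpoints):
  F(1) − F(−1) = -76/5 − (16/5) = -92/5.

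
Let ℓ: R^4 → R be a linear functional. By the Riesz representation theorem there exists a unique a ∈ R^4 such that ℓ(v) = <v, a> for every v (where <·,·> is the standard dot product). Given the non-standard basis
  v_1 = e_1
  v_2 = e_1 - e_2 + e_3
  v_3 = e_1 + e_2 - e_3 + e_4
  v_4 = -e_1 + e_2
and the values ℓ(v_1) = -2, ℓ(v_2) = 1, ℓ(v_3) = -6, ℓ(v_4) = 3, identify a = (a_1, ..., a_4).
a = (-2, 1, 4, -1)

Write a = (a_1, ..., a_4) in the standard basis. For each basis vector v_i, ℓ(v_i) = <v_i, a> is a linear equation in the a_j's. Collect the n equations into a matrix system V a = ℓ, where row i of V is v_i (expressed in the standard basis). Since V is invertible (lower-triangular with 1s on the diagonal, up to permutation), solve by back-substitution:
  V =
[[1, 0, 0, 0],
 [1, -1, 1, 0],
 [1, 1, -1, 1],
 [-1, 1, 0, 0]]
  V a = (-2, 1, -6, 3)
Solving gives a = (-2, 1, 4, -1).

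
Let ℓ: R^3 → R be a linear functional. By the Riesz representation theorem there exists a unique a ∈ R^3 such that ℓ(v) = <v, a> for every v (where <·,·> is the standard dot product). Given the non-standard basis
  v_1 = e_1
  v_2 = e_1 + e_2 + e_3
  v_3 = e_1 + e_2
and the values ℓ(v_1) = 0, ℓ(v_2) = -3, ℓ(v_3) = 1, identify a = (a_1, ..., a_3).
a = (0, 1, -4)

Write a = (a_1, ..., a_3) in the standard basis. For each basis vector v_i, ℓ(v_i) = <v_i, a> is a linear equation in the a_j's. Collect the n equations into a matrix system V a = ℓ, where row i of V is v_i (expressed in the standard basis). Since V is invertible (lower-triangular with 1s on the diagonal, up to permutation), solve by back-substitution:
  V =
[[1, 0, 0],
 [1, 1, 1],
 [1, 1, 0]]
  V a = (0, -3, 1)
Solving gives a = (0, 1, -4).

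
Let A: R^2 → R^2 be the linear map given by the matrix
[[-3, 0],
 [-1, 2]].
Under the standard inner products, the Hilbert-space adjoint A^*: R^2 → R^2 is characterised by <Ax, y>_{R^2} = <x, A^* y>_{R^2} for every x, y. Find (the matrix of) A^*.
A^* = A^T =
[[-3, -1],
 [0, 2]]

For real matrices with standard dot products, the defining identity <Ax, y> = <x, A^* y> gives (Ax)^T y = x^T (A^*) y, i.e. x^T A^T y = x^T (A^*) y. Since this holds for all x, y, we must have A^* = A^T. Therefore
A^* =
[[-3, -1],
 [0, 2]].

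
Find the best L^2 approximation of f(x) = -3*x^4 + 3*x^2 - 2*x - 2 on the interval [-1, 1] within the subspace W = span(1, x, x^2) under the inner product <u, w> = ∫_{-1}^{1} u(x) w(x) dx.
g(x) = 3*x^2/7 - 2*x - 61/35

The best approximation g ∈ W is the orthogonal projection of f onto W. Writing g = a_0 + a_1 x + a_2 x^2, the coefficients solve the normal equations G · a = b where
  G_{ij} = <φ_i, φ_j> and b_i = <f, φ_i>, with φ_0 = 1, φ_1 = x, φ_2 = x^2.
G =
  [2, 0, 2/3]
  [0, 2/3, 0]
  [2/3, 0, 2/5],
b = (-16/5, -4/3, -104/105).
Solving gives a_0 = -61/35, a_1 = -2, a_2 = 3/7, so
  g(x) = 3*x^2/7 - 2*x - 61/35.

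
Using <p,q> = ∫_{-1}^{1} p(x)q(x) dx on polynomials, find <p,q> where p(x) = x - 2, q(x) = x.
<p,q> = 2/3

Expand the product: p(x)·q(x) = x^2 - 2*x.
∫_{-1}^{1} of each monomial x^k gives [2/(k+1) if k even, 0 if k odd]. Integrating term-by-term (or equivalently evaluating the antiderivative F(x) = x^3/3 - x^2 at the endpoints):
  F(1) − F(−1) = -2/3 − (-4/3) = 2/3.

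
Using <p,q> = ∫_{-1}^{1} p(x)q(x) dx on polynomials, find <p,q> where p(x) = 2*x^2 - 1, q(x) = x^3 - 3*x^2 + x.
<p,q> = -2/5

Expand the product: p(x)·q(x) = 2*x^5 - 6*x^4 + x^3 + 3*x^2 - x.
∫_{-1}^{1} of each monomial x^k gives [2/(k+1) if k even, 0 if k odd]. Integrating term-by-term (or equivalently evaluating the antiderivative F(x) = x^6/3 - 6*x^5/5 + x^4/4 + x^3 - x^2/2 at the endpoints):
  F(1) − F(−1) = -7/60 − (17/60) = -2/5.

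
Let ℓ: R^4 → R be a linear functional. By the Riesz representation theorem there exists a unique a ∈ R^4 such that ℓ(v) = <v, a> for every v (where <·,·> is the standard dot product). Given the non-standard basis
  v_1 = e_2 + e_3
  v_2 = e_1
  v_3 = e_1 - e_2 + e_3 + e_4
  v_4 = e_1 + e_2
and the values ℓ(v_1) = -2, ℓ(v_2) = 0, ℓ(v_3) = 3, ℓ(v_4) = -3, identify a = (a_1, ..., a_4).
a = (0, -3, 1, -1)

Write a = (a_1, ..., a_4) in the standard basis. For each basis vector v_i, ℓ(v_i) = <v_i, a> is a linear equation in the a_j's. Collect the n equations into a matrix system V a = ℓ, where row i of V is v_i (expressed in the standard basis). Since V is invertible (lower-triangular with 1s on the diagonal, up to permutation), solve by back-substitution:
  V =
[[0, 1, 1, 0],
 [1, 0, 0, 0],
 [1, -1, 1, 1],
 [1, 1, 0, 0]]
  V a = (-2, 0, 3, -3)
Solving gives a = (0, -3, 1, -1).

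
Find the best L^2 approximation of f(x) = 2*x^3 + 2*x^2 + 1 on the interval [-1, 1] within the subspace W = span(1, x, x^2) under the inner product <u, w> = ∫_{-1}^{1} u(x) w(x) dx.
g(x) = 2*x^2 + 6*x/5 + 1

The best approximation g ∈ W is the orthogonal projection of f onto W. Writing g = a_0 + a_1 x + a_2 x^2, the coefficients solve the normal equations G · a = b where
  G_{ij} = <φ_i, φ_j> and b_i = <f, φ_i>, with φ_0 = 1, φ_1 = x, φ_2 = x^2.
G =
  [2, 0, 2/3]
  [0, 2/3, 0]
  [2/3, 0, 2/5],
b = (10/3, 4/5, 22/15).
Solving gives a_0 = 1, a_1 = 6/5, a_2 = 2, so
  g(x) = 2*x^2 + 6*x/5 + 1.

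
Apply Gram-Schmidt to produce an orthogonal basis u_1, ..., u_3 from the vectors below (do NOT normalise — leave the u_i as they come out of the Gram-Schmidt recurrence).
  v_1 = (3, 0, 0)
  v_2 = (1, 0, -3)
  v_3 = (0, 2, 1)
Orthogonal basis:
  u_1 = (3, 0, 0)
  u_2 = (0, 0, -3)
  u_3 = (0, 2, 0)

Apply the Gram-Schmidt recurrence
  u_1 = v_1
  u_i = v_i − Σ_{j<i} ((v_i · u_j) / (u_j · u_j)) · u_j.

Step by step this gives:
  u_1 = (3, 0, 0)
  u_2 = (0, 0, -3)
  u_3 = (0, 2, 0)

Orthogonality check:
  u_2 · u_1 = 0 (should be 0)
  u_3 · u_1 = 0 (should be 0)
  u_3 · u_2 = 0 (should be 0)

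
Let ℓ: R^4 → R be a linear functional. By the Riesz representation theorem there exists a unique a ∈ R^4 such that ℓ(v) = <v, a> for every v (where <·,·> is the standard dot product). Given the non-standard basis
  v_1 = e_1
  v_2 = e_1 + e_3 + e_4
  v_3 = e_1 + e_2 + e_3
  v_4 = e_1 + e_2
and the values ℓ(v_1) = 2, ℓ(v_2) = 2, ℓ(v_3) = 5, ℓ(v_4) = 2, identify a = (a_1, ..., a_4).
a = (2, 0, 3, -3)

Write a = (a_1, ..., a_4) in the standard basis. For each basis vector v_i, ℓ(v_i) = <v_i, a> is a linear equation in the a_j's. Collect the n equations into a matrix system V a = ℓ, where row i of V is v_i (expressed in the standard basis). Since V is invertible (lower-triangular with 1s on the diagonal, up to permutation), solve by back-substitution:
  V =
[[1, 0, 0, 0],
 [1, 0, 1, 1],
 [1, 1, 1, 0],
 [1, 1, 0, 0]]
  V a = (2, 2, 5, 2)
Solving gives a = (2, 0, 3, -3).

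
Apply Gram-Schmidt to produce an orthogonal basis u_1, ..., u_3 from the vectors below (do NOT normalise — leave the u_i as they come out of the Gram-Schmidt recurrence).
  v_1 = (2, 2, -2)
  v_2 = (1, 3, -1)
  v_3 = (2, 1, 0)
Orthogonal basis:
  u_1 = (2, 2, -2)
  u_2 = (-2/3, 4/3, 2/3)
  u_3 = (1, 0, 1)

Apply the Gram-Schmidt recurrence
  u_1 = v_1
  u_i = v_i − Σ_{j<i} ((v_i · u_j) / (u_j · u_j)) · u_j.

Step by step this gives:
  u_1 = (2, 2, -2)
  u_2 = (-2/3, 4/3, 2/3)
  u_3 = (1, 0, 1)

Orthogonality check:
  u_2 · u_1 = 0 (should be 0)
  u_3 · u_1 = 0 (should be 0)
  u_3 · u_2 = 0 (should be 0)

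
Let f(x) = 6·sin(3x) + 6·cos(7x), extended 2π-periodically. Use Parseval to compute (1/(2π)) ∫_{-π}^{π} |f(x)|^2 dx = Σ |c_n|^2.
Σ |c_n|^2 = 36

Expand |f|^2 and use orthogonality of {sin(nx), cos(mx)} on [-π, π]:
  ∫_{-π}^{π} sin(nx)^2 dx = π, ∫ cos(mx)^2 dx = π, and cross terms integrate to 0.
So ∫_{-π}^{π} f(x)^2 dx = 6^2 · π + 6^2 · π = (36 + 36)π.
Divide by 2π: (36 + 36)/2 = 36.
By Parseval, this equals Σ |c_n|^2.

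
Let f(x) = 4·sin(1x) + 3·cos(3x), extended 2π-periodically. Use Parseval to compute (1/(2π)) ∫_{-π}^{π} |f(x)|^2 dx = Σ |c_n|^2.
Σ |c_n|^2 = 25/2

Expand |f|^2 and use orthogonality of {sin(nx), cos(mx)} on [-π, π]:
  ∫_{-π}^{π} sin(nx)^2 dx = π, ∫ cos(mx)^2 dx = π, and cross terms integrate to 0.
So ∫_{-π}^{π} f(x)^2 dx = 4^2 · π + 3^2 · π = (16 + 9)π.
Divide by 2π: (16 + 9)/2 = 25/2.
By Parseval, this equals Σ |c_n|^2.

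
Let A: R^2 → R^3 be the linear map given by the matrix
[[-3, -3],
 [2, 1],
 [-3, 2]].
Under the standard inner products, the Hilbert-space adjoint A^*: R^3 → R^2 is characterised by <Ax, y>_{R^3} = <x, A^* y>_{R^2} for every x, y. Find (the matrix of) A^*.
A^* = A^T =
[[-3, 2, -3],
 [-3, 1, 2]]

For real matrices with standard dot products, the defining identity <Ax, y> = <x, A^* y> gives (Ax)^T y = x^T (A^*) y, i.e. x^T A^T y = x^T (A^*) y. Since this holds for all x, y, we must have A^* = A^T. Therefore
A^* =
[[-3, 2, -3],
 [-3, 1, 2]].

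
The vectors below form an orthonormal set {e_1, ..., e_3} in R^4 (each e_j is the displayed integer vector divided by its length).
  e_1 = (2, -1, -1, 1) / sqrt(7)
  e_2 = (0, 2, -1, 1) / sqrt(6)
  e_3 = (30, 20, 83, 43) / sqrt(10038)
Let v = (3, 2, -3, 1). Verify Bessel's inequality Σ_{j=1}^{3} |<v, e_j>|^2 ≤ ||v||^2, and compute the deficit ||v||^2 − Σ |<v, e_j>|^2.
Σ |<v, e_j>|^2 = 4872/239; ||v||^2 = 23; deficit = 625/239

Write each e_j = u_j / sqrt(<u_j, u_j>) where u_j is the displayed integer vector. Then <v, e_j> = <v, u_j> / sqrt(<u_j, u_j>), so |<v, e_j>|^2 = <v, u_j>^2 / <u_j, u_j>.
Coefficients: <v, e_1> = 8/sqrt(7), <v, e_2> = 8/sqrt(6), <v, e_3> = -76/sqrt(10038).
Square and sum: Σ |<v, e_j>|^2 = 4872/239.
Compute ||v||^2 = v·v = 23.
Deficit = 23 − 4872/239 = 625/239 ≥ 0, confirming Bessel's inequality. (The deficit equals ||v − Σ <v,e_j> e_j||^2, the squared distance from v to span{e_j}.)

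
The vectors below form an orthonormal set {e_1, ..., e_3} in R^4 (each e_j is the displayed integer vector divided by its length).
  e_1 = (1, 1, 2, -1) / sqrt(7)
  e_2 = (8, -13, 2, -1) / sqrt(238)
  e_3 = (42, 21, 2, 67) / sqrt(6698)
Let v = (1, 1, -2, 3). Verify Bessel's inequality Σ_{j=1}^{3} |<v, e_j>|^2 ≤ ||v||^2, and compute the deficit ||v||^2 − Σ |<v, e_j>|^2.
Σ |<v, e_j>|^2 = 2811/197; ||v||^2 = 15; deficit = 144/197

Write each e_j = u_j / sqrt(<u_j, u_j>) where u_j is the displayed integer vector. Then <v, e_j> = <v, u_j> / sqrt(<u_j, u_j>), so |<v, e_j>|^2 = <v, u_j>^2 / <u_j, u_j>.
Coefficients: <v, e_1> = -5/sqrt(7), <v, e_2> = -12/sqrt(238), <v, e_3> = 260/sqrt(6698).
Square and sum: Σ |<v, e_j>|^2 = 2811/197.
Compute ||v||^2 = v·v = 15.
Deficit = 15 − 2811/197 = 144/197 ≥ 0, confirming Bessel's inequality. (The deficit equals ||v − Σ <v,e_j> e_j||^2, the squared distance from v to span{e_j}.)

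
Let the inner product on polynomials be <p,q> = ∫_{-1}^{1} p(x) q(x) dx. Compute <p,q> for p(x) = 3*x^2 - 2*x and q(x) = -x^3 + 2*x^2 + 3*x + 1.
<p,q> = 6/5

Expand the product: p(x)·q(x) = -3*x^5 + 8*x^4 + 5*x^3 - 3*x^2 - 2*x.
∫_{-1}^{1} of each monomial x^k gives [2/(k+1) if k even, 0 if k odd]. Integrating term-by-term (or equivalently evaluating the antiderivative F(x) = -x^6/2 + 8*x^5/5 + 5*x^4/4 - x^3 - x^2 at the endpoints):
  F(1) − F(−1) = 7/20 − (-17/20) = 6/5.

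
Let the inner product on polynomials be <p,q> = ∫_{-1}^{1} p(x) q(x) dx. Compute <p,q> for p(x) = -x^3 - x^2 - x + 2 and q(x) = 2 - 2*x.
<p,q> = 44/5

Expand the product: p(x)·q(x) = 2*x^4 - 6*x + 4.
∫_{-1}^{1} of each monomial x^k gives [2/(k+1) if k even, 0 if k odd]. Integrating term-by-term (or equivalently evaluating the antiderivative F(x) = 2*x^5/5 - 3*x^2 + 4*x at the endpoints):
  F(1) − F(−1) = 7/5 − (-37/5) = 44/5.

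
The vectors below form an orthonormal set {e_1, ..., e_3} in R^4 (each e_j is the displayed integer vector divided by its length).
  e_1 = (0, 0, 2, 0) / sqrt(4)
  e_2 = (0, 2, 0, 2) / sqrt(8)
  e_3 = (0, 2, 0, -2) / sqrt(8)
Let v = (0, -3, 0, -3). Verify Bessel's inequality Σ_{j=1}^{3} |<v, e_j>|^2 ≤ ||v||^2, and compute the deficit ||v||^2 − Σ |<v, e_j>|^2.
Σ |<v, e_j>|^2 = 18; ||v||^2 = 18; deficit = 0

Write each e_j = u_j / sqrt(<u_j, u_j>) where u_j is the displayed integer vector. Then <v, e_j> = <v, u_j> / sqrt(<u_j, u_j>), so |<v, e_j>|^2 = <v, u_j>^2 / <u_j, u_j>.
Coefficients: <v, e_1> = 0/sqrt(4), <v, e_2> = -12/sqrt(8), <v, e_3> = 0/sqrt(8).
Square and sum: Σ |<v, e_j>|^2 = 18.
Compute ||v||^2 = v·v = 18.
Deficit = 18 − 18 = 0 ≥ 0, confirming Bessel's inequality. (The deficit equals ||v − Σ <v,e_j> e_j||^2, the squared distance from v to span{e_j}.)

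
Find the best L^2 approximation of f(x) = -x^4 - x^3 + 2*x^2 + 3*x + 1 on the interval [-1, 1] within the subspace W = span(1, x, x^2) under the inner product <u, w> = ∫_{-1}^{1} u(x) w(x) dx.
g(x) = 8*x^2/7 + 12*x/5 + 38/35

The best approximation g ∈ W is the orthogonal projection of f onto W. Writing g = a_0 + a_1 x + a_2 x^2, the coefficients solve the normal equations G · a = b where
  G_{ij} = <φ_i, φ_j> and b_i = <f, φ_i>, with φ_0 = 1, φ_1 = x, φ_2 = x^2.
G =
  [2, 0, 2/3]
  [0, 2/3, 0]
  [2/3, 0, 2/5],
b = (44/15, 8/5, 124/105).
Solving gives a_0 = 38/35, a_1 = 12/5, a_2 = 8/7, so
  g(x) = 8*x^2/7 + 12*x/5 + 38/35.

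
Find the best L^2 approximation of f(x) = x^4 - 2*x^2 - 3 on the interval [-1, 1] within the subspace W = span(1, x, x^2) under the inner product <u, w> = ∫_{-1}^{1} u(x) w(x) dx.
g(x) = -8*x^2/7 - 108/35

The best approximation g ∈ W is the orthogonal projection of f onto W. Writing g = a_0 + a_1 x + a_2 x^2, the coefficients solve the normal equations G · a = b where
  G_{ij} = <φ_i, φ_j> and b_i = <f, φ_i>, with φ_0 = 1, φ_1 = x, φ_2 = x^2.
G =
  [2, 0, 2/3]
  [0, 2/3, 0]
  [2/3, 0, 2/5],
b = (-104/15, 0, -88/35).
Solving gives a_0 = -108/35, a_1 = 0, a_2 = -8/7, so
  g(x) = -8*x^2/7 - 108/35.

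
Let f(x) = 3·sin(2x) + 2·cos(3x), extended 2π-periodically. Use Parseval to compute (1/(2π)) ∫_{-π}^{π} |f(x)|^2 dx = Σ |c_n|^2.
Σ |c_n|^2 = 13/2

Expand |f|^2 and use orthogonality of {sin(nx), cos(mx)} on [-π, π]:
  ∫_{-π}^{π} sin(nx)^2 dx = π, ∫ cos(mx)^2 dx = π, and cross terms integrate to 0.
So ∫_{-π}^{π} f(x)^2 dx = 3^2 · π + 2^2 · π = (9 + 4)π.
Divide by 2π: (9 + 4)/2 = 13/2.
By Parseval, this equals Σ |c_n|^2.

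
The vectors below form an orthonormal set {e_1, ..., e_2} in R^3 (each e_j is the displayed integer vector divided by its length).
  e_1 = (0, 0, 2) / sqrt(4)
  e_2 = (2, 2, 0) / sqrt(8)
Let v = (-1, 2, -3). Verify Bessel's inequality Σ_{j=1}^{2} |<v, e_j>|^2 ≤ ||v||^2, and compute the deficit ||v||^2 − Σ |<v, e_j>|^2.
Σ |<v, e_j>|^2 = 19/2; ||v||^2 = 14; deficit = 9/2

Write each e_j = u_j / sqrt(<u_j, u_j>) where u_j is the displayed integer vector. Then <v, e_j> = <v, u_j> / sqrt(<u_j, u_j>), so |<v, e_j>|^2 = <v, u_j>^2 / <u_j, u_j>.
Coefficients: <v, e_1> = -6/sqrt(4), <v, e_2> = 2/sqrt(8).
Square and sum: Σ |<v, e_j>|^2 = 19/2.
Compute ||v||^2 = v·v = 14.
Deficit = 14 − 19/2 = 9/2 ≥ 0, confirming Bessel's inequality. (The deficit equals ||v − Σ <v,e_j> e_j||^2, the squared distance from v to span{e_j}.)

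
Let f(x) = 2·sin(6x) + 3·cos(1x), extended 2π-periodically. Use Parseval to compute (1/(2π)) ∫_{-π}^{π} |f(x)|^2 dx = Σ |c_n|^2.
Σ |c_n|^2 = 13/2

Expand |f|^2 and use orthogonality of {sin(nx), cos(mx)} on [-π, π]:
  ∫_{-π}^{π} sin(nx)^2 dx = π, ∫ cos(mx)^2 dx = π, and cross terms integrate to 0.
So ∫_{-π}^{π} f(x)^2 dx = 2^2 · π + 3^2 · π = (4 + 9)π.
Divide by 2π: (4 + 9)/2 = 13/2.
By Parseval, this equals Σ |c_n|^2.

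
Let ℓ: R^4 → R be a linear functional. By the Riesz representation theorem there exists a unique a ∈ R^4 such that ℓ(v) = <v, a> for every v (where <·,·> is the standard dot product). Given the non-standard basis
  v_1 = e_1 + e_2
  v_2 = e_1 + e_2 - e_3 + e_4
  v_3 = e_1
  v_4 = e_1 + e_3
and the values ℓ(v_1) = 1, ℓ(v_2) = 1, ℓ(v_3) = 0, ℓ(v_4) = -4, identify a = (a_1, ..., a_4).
a = (0, 1, -4, -4)

Write a = (a_1, ..., a_4) in the standard basis. For each basis vector v_i, ℓ(v_i) = <v_i, a> is a linear equation in the a_j's. Collect the n equations into a matrix system V a = ℓ, where row i of V is v_i (expressed in the standard basis). Since V is invertible (lower-triangular with 1s on the diagonal, up to permutation), solve by back-substitution:
  V =
[[1, 1, 0, 0],
 [1, 1, -1, 1],
 [1, 0, 0, 0],
 [1, 0, 1, 0]]
  V a = (1, 1, 0, -4)
Solving gives a = (0, 1, -4, -4).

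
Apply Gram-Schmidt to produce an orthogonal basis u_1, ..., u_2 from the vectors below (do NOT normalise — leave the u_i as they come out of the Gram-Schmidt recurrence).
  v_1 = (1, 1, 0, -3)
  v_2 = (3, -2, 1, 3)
Orthogonal basis:
  u_1 = (1, 1, 0, -3)
  u_2 = (41/11, -14/11, 1, 9/11)

Apply the Gram-Schmidt recurrence
  u_1 = v_1
  u_i = v_i − Σ_{j<i} ((v_i · u_j) / (u_j · u_j)) · u_j.

Step by step this gives:
  u_1 = (1, 1, 0, -3)
  u_2 = (41/11, -14/11, 1, 9/11)

Orthogonality check:
  u_2 · u_1 = 0 (should be 0)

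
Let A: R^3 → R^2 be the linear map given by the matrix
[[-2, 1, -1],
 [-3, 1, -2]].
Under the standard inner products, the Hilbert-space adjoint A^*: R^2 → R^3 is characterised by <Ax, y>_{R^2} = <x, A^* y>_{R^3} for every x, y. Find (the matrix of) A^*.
A^* = A^T =
[[-2, -3],
 [1, 1],
 [-1, -2]]

For real matrices with standard dot products, the defining identity <Ax, y> = <x, A^* y> gives (Ax)^T y = x^T (A^*) y, i.e. x^T A^T y = x^T (A^*) y. Since this holds for all x, y, we must have A^* = A^T. Therefore
A^* =
[[-2, -3],
 [1, 1],
 [-1, -2]].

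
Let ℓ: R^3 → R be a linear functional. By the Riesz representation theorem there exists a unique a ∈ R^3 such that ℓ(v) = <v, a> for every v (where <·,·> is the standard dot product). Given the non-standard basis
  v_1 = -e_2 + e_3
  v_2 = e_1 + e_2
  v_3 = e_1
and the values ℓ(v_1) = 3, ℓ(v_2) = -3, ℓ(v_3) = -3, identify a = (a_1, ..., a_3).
a = (-3, 0, 3)

Write a = (a_1, ..., a_3) in the standard basis. For each basis vector v_i, ℓ(v_i) = <v_i, a> is a linear equation in the a_j's. Collect the n equations into a matrix system V a = ℓ, where row i of V is v_i (expressed in the standard basis). Since V is invertible (lower-triangular with 1s on the diagonal, up to permutation), solve by back-substitution:
  V =
[[0, -1, 1],
 [1, 1, 0],
 [1, 0, 0]]
  V a = (3, -3, -3)
Solving gives a = (-3, 0, 3).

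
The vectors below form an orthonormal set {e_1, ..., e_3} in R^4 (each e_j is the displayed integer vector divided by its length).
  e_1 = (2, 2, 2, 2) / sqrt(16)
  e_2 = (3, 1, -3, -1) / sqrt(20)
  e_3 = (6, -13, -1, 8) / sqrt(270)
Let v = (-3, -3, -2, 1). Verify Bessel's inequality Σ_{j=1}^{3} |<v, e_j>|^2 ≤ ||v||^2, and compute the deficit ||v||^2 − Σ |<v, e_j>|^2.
Σ |<v, e_j>|^2 = 493/27; ||v||^2 = 23; deficit = 128/27

Write each e_j = u_j / sqrt(<u_j, u_j>) where u_j is the displayed integer vector. Then <v, e_j> = <v, u_j> / sqrt(<u_j, u_j>), so |<v, e_j>|^2 = <v, u_j>^2 / <u_j, u_j>.
Coefficients: <v, e_1> = -14/sqrt(16), <v, e_2> = -7/sqrt(20), <v, e_3> = 31/sqrt(270).
Square and sum: Σ |<v, e_j>|^2 = 493/27.
Compute ||v||^2 = v·v = 23.
Deficit = 23 − 493/27 = 128/27 ≥ 0, confirming Bessel's inequality. (The deficit equals ||v − Σ <v,e_j> e_j||^2, the squared distance from v to span{e_j}.)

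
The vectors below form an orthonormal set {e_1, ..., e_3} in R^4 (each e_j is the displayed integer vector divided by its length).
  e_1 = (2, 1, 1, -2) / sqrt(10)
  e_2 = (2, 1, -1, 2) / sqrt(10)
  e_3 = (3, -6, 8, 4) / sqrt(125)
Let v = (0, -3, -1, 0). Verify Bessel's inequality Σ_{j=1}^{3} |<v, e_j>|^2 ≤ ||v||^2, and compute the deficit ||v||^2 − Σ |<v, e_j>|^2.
Σ |<v, e_j>|^2 = 14/5; ||v||^2 = 10; deficit = 36/5

Write each e_j = u_j / sqrt(<u_j, u_j>) where u_j is the displayed integer vector. Then <v, e_j> = <v, u_j> / sqrt(<u_j, u_j>), so |<v, e_j>|^2 = <v, u_j>^2 / <u_j, u_j>.
Coefficients: <v, e_1> = -4/sqrt(10), <v, e_2> = -2/sqrt(10), <v, e_3> = 10/sqrt(125).
Square and sum: Σ |<v, e_j>|^2 = 14/5.
Compute ||v||^2 = v·v = 10.
Deficit = 10 − 14/5 = 36/5 ≥ 0, confirming Bessel's inequality. (The deficit equals ||v − Σ <v,e_j> e_j||^2, the squared distance from v to span{e_j}.)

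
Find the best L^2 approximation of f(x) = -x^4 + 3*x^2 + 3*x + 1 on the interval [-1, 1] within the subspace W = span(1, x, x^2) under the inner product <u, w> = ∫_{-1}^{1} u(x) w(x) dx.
g(x) = 15*x^2/7 + 3*x + 38/35

The best approximation g ∈ W is the orthogonal projection of f onto W. Writing g = a_0 + a_1 x + a_2 x^2, the coefficients solve the normal equations G · a = b where
  G_{ij} = <φ_i, φ_j> and b_i = <f, φ_i>, with φ_0 = 1, φ_1 = x, φ_2 = x^2.
G =
  [2, 0, 2/3]
  [0, 2/3, 0]
  [2/3, 0, 2/5],
b = (18/5, 2, 166/105).
Solving gives a_0 = 38/35, a_1 = 3, a_2 = 15/7, so
  g(x) = 15*x^2/7 + 3*x + 38/35.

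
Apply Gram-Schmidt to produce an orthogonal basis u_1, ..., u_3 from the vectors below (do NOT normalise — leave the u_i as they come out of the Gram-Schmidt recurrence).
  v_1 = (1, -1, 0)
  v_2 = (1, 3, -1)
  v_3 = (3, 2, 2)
Orthogonal basis:
  u_1 = (1, -1, 0)
  u_2 = (2, 2, -1)
  u_3 = (13/18, 13/18, 26/9)

Apply the Gram-Schmidt recurrence
  u_1 = v_1
  u_i = v_i − Σ_{j<i} ((v_i · u_j) / (u_j · u_j)) · u_j.

Step by step this gives:
  u_1 = (1, -1, 0)
  u_2 = (2, 2, -1)
  u_3 = (13/18, 13/18, 26/9)

Orthogonality check:
  u_2 · u_1 = 0 (should be 0)
  u_3 · u_1 = 0 (should be 0)
  u_3 · u_2 = 0 (should be 0)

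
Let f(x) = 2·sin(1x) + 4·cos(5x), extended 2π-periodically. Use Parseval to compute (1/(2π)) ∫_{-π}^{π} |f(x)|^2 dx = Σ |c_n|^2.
Σ |c_n|^2 = 10

Expand |f|^2 and use orthogonality of {sin(nx), cos(mx)} on [-π, π]:
  ∫_{-π}^{π} sin(nx)^2 dx = π, ∫ cos(mx)^2 dx = π, and cross terms integrate to 0.
So ∫_{-π}^{π} f(x)^2 dx = 2^2 · π + 4^2 · π = (4 + 16)π.
Divide by 2π: (4 + 16)/2 = 10.
By Parseval, this equals Σ |c_n|^2.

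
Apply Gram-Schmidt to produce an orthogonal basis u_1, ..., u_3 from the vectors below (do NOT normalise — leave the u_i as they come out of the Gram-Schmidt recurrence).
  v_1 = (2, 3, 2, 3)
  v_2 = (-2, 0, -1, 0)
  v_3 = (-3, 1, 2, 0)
Orthogonal basis:
  u_1 = (2, 3, 2, 3)
  u_2 = (-20/13, 9/13, -7/13, 9/13)
  u_3 = (-60/47, 7/94, 120/47, -87/94)

Apply the Gram-Schmidt recurrence
  u_1 = v_1
  u_i = v_i − Σ_{j<i} ((v_i · u_j) / (u_j · u_j)) · u_j.

Step by step this gives:
  u_1 = (2, 3, 2, 3)
  u_2 = (-20/13, 9/13, -7/13, 9/13)
  u_3 = (-60/47, 7/94, 120/47, -87/94)

Orthogonality check:
  u_2 · u_1 = 0 (should be 0)
  u_3 · u_1 = 0 (should be 0)
  u_3 · u_2 = 0 (should be 0)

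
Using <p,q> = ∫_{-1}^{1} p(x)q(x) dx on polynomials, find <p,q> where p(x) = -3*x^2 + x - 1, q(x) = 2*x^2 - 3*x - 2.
<p,q> = 34/15

Expand the product: p(x)·q(x) = -6*x^4 + 11*x^3 + x^2 + x + 2.
∫_{-1}^{1} of each monomial x^k gives [2/(k+1) if k even, 0 if k odd]. Integrating term-by-term (or equivalently evaluating the antiderivative F(x) = -6*x^5/5 + 11*x^4/4 + x^3/3 + x^2/2 + 2*x at the endpoints):
  F(1) − F(−1) = 263/60 − (127/60) = 34/15.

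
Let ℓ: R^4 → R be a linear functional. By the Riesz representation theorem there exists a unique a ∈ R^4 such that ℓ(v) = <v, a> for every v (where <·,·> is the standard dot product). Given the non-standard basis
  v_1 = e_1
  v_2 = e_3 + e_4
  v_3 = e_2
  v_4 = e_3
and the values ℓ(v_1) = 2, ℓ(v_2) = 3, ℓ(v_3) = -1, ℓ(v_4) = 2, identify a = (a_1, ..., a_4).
a = (2, -1, 2, 1)

Write a = (a_1, ..., a_4) in the standard basis. For each basis vector v_i, ℓ(v_i) = <v_i, a> is a linear equation in the a_j's. Collect the n equations into a matrix system V a = ℓ, where row i of V is v_i (expressed in the standard basis). Since V is invertible (lower-triangular with 1s on the diagonal, up to permutation), solve by back-substitution:
  V =
[[1, 0, 0, 0],
 [0, 0, 1, 1],
 [0, 1, 0, 0],
 [0, 0, 1, 0]]
  V a = (2, 3, -1, 2)
Solving gives a = (2, -1, 2, 1).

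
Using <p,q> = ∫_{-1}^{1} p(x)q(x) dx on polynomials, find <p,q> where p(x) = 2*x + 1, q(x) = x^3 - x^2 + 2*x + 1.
<p,q> = 24/5

Expand the product: p(x)·q(x) = 2*x^4 - x^3 + 3*x^2 + 4*x + 1.
∫_{-1}^{1} of each monomial x^k gives [2/(k+1) if k even, 0 if k odd]. Integrating term-by-term (or equivalently evaluating the antiderivative F(x) = 2*x^5/5 - x^4/4 + x^3 + 2*x^2 + x at the endpoints):
  F(1) − F(−1) = 83/20 − (-13/20) = 24/5.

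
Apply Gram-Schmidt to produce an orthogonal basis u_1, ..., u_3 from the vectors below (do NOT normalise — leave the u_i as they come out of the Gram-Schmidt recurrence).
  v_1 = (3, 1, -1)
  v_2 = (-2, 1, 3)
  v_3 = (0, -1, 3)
Orthogonal basis:
  u_1 = (3, 1, -1)
  u_2 = (2/11, 19/11, 25/11)
  u_3 = (44/45, -77/45, 11/9)

Apply the Gram-Schmidt recurrence
  u_1 = v_1
  u_i = v_i − Σ_{j<i} ((v_i · u_j) / (u_j · u_j)) · u_j.

Step by step this gives:
  u_1 = (3, 1, -1)
  u_2 = (2/11, 19/11, 25/11)
  u_3 = (44/45, -77/45, 11/9)

Orthogonality check:
  u_2 · u_1 = 0 (should be 0)
  u_3 · u_1 = 0 (should be 0)
  u_3 · u_2 = 0 (should be 0)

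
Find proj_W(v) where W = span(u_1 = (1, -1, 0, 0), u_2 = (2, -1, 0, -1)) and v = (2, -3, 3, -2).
proj_W(v) = (3, -2, 0, -1)

Set up U = [u_1 | ... | u_2] ∈ R^(4×2). The projector onto W = col(U) is P = U (U^T U)^(-1) U^T.
Compute U^T U =
  [2, 3]
  [3, 6],
and U^T v = (5, 9).
Solve U^T U · c = U^T v for the coefficients: c = (1, 1). The projection is proj_W(v) = U c.
Check: (v - proj_W(v)) · u_1 = 0  (should be 0).
Check: (v - proj_W(v)) · u_2 = 0  (should be 0).
Result: proj_W(v) = (3, -2, 0, -1).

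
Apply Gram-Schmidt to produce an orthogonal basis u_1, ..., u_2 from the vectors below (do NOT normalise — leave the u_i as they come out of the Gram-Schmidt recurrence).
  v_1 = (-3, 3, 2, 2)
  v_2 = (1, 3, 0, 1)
Orthogonal basis:
  u_1 = (-3, 3, 2, 2)
  u_2 = (25/13, 27/13, -8/13, 5/13)

Apply the Gram-Schmidt recurrence
  u_1 = v_1
  u_i = v_i − Σ_{j<i} ((v_i · u_j) / (u_j · u_j)) · u_j.

Step by step this gives:
  u_1 = (-3, 3, 2, 2)
  u_2 = (25/13, 27/13, -8/13, 5/13)

Orthogonality check:
  u_2 · u_1 = 0 (should be 0)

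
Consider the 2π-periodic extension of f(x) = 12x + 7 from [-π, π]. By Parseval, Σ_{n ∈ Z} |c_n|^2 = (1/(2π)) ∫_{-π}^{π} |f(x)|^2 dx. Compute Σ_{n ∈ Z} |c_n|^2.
Σ |c_n|^2 = 48π^2 + 49

Expand and integrate term by term over [-π, π]:
  ∫ (12x)^2 dx = 144·(2π^3/3); ∫ 2·12·(7)·x dx = 0 (odd integrand); ∫ 7^2 dx = 49·2π.
So (1/(2π)) ∫_{-π}^{π} (12x + 7)^2 dx = 144π^2/3 + 49 = 48π^2 + 49.
Parseval ⇒ Σ |c_n|^2 = 48π^2 + 49.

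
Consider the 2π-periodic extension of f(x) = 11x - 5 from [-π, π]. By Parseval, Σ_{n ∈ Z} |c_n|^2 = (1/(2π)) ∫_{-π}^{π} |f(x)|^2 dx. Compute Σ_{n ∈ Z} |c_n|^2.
Σ |c_n|^2 = 121π^2/3 + 25

Expand and integrate term by term over [-π, π]:
  ∫ (11x)^2 dx = 121·(2π^3/3); ∫ 2·11·(-5)·x dx = 0 (odd integrand); ∫ (-5)^2 dx = 25·2π.
So (1/(2π)) ∫_{-π}^{π} (11x - 5)^2 dx = 121π^2/3 + 25 = 121π^2/3 + 25.
Parseval ⇒ Σ |c_n|^2 = 121π^2/3 + 25.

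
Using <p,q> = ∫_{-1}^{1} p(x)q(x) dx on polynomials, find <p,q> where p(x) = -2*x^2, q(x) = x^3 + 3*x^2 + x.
<p,q> = -12/5

Expand the product: p(x)·q(x) = -2*x^5 - 6*x^4 - 2*x^3.
∫_{-1}^{1} of each monomial x^k gives [2/(k+1) if k even, 0 if k odd]. Integrating term-by-term (or equivalently evaluating the antiderivative F(x) = -x^6/3 - 6*x^5/5 - x^4/2 at the endpoints):
  F(1) − F(−1) = -61/30 − (11/30) = -12/5.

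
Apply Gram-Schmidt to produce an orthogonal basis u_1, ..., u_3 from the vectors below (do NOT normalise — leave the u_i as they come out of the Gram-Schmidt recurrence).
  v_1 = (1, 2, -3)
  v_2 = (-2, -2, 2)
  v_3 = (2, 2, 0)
Orthogonal basis:
  u_1 = (1, 2, -3)
  u_2 = (-8/7, -2/7, -4/7)
  u_3 = (-1/3, 2/3, 1/3)

Apply the Gram-Schmidt recurrence
  u_1 = v_1
  u_i = v_i − Σ_{j<i} ((v_i · u_j) / (u_j · u_j)) · u_j.

Step by step this gives:
  u_1 = (1, 2, -3)
  u_2 = (-8/7, -2/7, -4/7)
  u_3 = (-1/3, 2/3, 1/3)

Orthogonality check:
  u_2 · u_1 = 0 (should be 0)
  u_3 · u_1 = 0 (should be 0)
  u_3 · u_2 = 0 (should be 0)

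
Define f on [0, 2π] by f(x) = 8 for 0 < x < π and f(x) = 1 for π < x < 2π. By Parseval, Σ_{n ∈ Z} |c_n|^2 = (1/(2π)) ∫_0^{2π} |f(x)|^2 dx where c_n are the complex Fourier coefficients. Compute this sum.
Σ |c_n|^2 = 65/2

Parseval equates the L^2 energy of f (normalised by 1/(2π)) with the ℓ^2 sum of its Fourier coefficients: (1/(2π)) ∫_0^{2π} |f|^2 = Σ |c_n|^2.
Compute the left side: (1/(2π)) [∫_0^π 8^2 dx + ∫_π^{2π} 1^2 dx] = (1/(2π)) · (64π + 1π) = (64 + 1)/2 = 65/2.
So Σ_{n ∈ Z} |c_n|^2 = 65/2.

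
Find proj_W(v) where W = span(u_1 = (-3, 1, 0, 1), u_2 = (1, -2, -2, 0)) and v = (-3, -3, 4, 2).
proj_W(v) = (-78/37, 77/74, 15/37, 47/74)

Set up U = [u_1 | ... | u_2] ∈ R^(4×2). The projector onto W = col(U) is P = U (U^T U)^(-1) U^T.
Compute U^T U =
  [11, -5]
  [-5, 9],
and U^T v = (8, -5).
Solve U^T U · c = U^T v for the coefficients: c = (47/74, -15/74). The projection is proj_W(v) = U c.
Check: (v - proj_W(v)) · u_1 = 0  (should be 0).
Check: (v - proj_W(v)) · u_2 = 0  (should be 0).
Result: proj_W(v) = (-78/37, 77/74, 15/37, 47/74).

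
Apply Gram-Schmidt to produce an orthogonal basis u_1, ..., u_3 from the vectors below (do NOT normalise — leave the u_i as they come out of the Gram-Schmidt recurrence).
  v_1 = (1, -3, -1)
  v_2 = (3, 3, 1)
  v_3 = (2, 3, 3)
Orthogonal basis:
  u_1 = (1, -3, -1)
  u_2 = (40/11, 12/11, 4/11)
  u_3 = (0, -3/5, 9/5)

Apply the Gram-Schmidt recurrence
  u_1 = v_1
  u_i = v_i − Σ_{j<i} ((v_i · u_j) / (u_j · u_j)) · u_j.

Step by step this gives:
  u_1 = (1, -3, -1)
  u_2 = (40/11, 12/11, 4/11)
  u_3 = (0, -3/5, 9/5)

Orthogonality check:
  u_2 · u_1 = 0 (should be 0)
  u_3 · u_1 = 0 (should be 0)
  u_3 · u_2 = 0 (should be 0)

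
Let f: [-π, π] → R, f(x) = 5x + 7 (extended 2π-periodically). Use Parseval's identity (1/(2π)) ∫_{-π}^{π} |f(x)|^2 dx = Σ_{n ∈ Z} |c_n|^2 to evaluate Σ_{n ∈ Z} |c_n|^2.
Σ |c_n|^2 = 25π^2/3 + 49

Expand and integrate term by term over [-π, π]:
  ∫ (5x)^2 dx = 25·(2π^3/3); ∫ 2·5·(7)·x dx = 0 (odd integrand); ∫ 7^2 dx = 49·2π.
So (1/(2π)) ∫_{-π}^{π} (5x + 7)^2 dx = 25π^2/3 + 49 = 25π^2/3 + 49.
Parseval ⇒ Σ |c_n|^2 = 25π^2/3 + 49.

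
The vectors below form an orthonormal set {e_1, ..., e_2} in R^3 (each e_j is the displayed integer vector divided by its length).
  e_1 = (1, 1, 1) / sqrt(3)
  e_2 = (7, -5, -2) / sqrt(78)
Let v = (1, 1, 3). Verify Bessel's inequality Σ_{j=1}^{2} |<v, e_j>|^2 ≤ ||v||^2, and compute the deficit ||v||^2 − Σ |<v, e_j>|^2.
Σ |<v, e_j>|^2 = 111/13; ||v||^2 = 11; deficit = 32/13

Write each e_j = u_j / sqrt(<u_j, u_j>) where u_j is the displayed integer vector. Then <v, e_j> = <v, u_j> / sqrt(<u_j, u_j>), so |<v, e_j>|^2 = <v, u_j>^2 / <u_j, u_j>.
Coefficients: <v, e_1> = 5/sqrt(3), <v, e_2> = -4/sqrt(78).
Square and sum: Σ |<v, e_j>|^2 = 111/13.
Compute ||v||^2 = v·v = 11.
Deficit = 11 − 111/13 = 32/13 ≥ 0, confirming Bessel's inequality. (The deficit equals ||v − Σ <v,e_j> e_j||^2, the squared distance from v to span{e_j}.)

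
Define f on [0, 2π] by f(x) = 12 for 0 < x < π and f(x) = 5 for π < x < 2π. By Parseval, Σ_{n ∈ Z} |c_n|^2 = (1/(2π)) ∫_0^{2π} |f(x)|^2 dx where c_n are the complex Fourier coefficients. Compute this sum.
Σ |c_n|^2 = 169/2

Parseval equates the L^2 energy of f (normalised by 1/(2π)) with the ℓ^2 sum of its Fourier coefficients: (1/(2π)) ∫_0^{2π} |f|^2 = Σ |c_n|^2.
Compute the left side: (1/(2π)) [∫_0^π 12^2 dx + ∫_π^{2π} 5^2 dx] = (1/(2π)) · (144π + 25π) = (144 + 25)/2 = 169/2.
So Σ_{n ∈ Z} |c_n|^2 = 169/2.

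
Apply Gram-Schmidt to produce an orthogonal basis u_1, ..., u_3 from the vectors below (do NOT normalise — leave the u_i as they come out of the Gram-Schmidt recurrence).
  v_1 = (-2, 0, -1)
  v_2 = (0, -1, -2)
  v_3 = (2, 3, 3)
Orthogonal basis:
  u_1 = (-2, 0, -1)
  u_2 = (4/5, -1, -8/5)
  u_3 = (8/21, 32/21, -16/21)

Apply the Gram-Schmidt recurrence
  u_1 = v_1
  u_i = v_i − Σ_{j<i} ((v_i · u_j) / (u_j · u_j)) · u_j.

Step by step this gives:
  u_1 = (-2, 0, -1)
  u_2 = (4/5, -1, -8/5)
  u_3 = (8/21, 32/21, -16/21)

Orthogonality check:
  u_2 · u_1 = 0 (should be 0)
  u_3 · u_1 = 0 (should be 0)
  u_3 · u_2 = 0 (should be 0)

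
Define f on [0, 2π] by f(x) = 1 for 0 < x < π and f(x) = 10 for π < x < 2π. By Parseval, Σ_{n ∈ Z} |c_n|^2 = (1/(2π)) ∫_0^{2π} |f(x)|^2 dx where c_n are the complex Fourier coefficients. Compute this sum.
Σ |c_n|^2 = 101/2

Parseval equates the L^2 energy of f (normalised by 1/(2π)) with the ℓ^2 sum of its Fourier coefficients: (1/(2π)) ∫_0^{2π} |f|^2 = Σ |c_n|^2.
Compute the left side: (1/(2π)) [∫_0^π 1^2 dx + ∫_π^{2π} 10^2 dx] = (1/(2π)) · (1π + 100π) = (1 + 100)/2 = 101/2.
So Σ_{n ∈ Z} |c_n|^2 = 101/2.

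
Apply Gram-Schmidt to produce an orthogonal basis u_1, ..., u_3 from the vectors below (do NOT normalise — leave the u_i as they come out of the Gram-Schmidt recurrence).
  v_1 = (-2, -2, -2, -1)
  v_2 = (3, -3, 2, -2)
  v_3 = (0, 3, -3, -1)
Orthogonal basis:
  u_1 = (-2, -2, -2, -1)
  u_2 = (35/13, -43/13, 22/13, -28/13)
  u_3 = (3/2, 3/2, -2, -2)

Apply the Gram-Schmidt recurrence
  u_1 = v_1
  u_i = v_i − Σ_{j<i} ((v_i · u_j) / (u_j · u_j)) · u_j.

Step by step this gives:
  u_1 = (-2, -2, -2, -1)
  u_2 = (35/13, -43/13, 22/13, -28/13)
  u_3 = (3/2, 3/2, -2, -2)

Orthogonality check:
  u_2 · u_1 = 0 (should be 0)
  u_3 · u_1 = 0 (should be 0)
  u_3 · u_2 = 0 (should be 0)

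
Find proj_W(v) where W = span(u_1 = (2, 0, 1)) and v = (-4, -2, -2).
proj_W(v) = (-4, 0, -2)

Set up U = [u_1 | ... | u_1] ∈ R^(3×1). The projector onto W = col(U) is P = U (U^T U)^(-1) U^T.
Compute U^T U =
  [5],
and U^T v = (-10).
Solve U^T U · c = U^T v for the coefficients: c = (-2). The projection is proj_W(v) = U c.
Check: (v - proj_W(v)) · u_1 = 0  (should be 0).
Result: proj_W(v) = (-4, 0, -2).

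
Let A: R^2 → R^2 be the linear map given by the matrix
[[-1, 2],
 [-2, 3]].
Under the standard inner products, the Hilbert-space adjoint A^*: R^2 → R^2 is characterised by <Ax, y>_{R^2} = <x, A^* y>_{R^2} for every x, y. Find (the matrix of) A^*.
A^* = A^T =
[[-1, -2],
 [2, 3]]

For real matrices with standard dot products, the defining identity <Ax, y> = <x, A^* y> gives (Ax)^T y = x^T (A^*) y, i.e. x^T A^T y = x^T (A^*) y. Since this holds for all x, y, we must have A^* = A^T. Therefore
A^* =
[[-1, -2],
 [2, 3]].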